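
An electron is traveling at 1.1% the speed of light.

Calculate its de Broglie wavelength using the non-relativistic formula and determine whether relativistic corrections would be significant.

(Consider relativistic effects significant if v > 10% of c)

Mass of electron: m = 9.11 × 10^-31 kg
No, relativistic corrections are not needed.

Using the non-relativistic de Broglie formula λ = h/(mv):

v = 1.1% × c = 3.298 × 10^6 m/s

λ = h/(mv)
λ = (6.626 × 10^-34 J·s) / (9.11 × 10^-31 kg × 3.298 × 10^6 m/s)
λ = 2.21 × 10^-10 m

Since v = 1.1% of c < 10% of c, relativistic corrections are NOT significant and this non-relativistic result is a good approximation.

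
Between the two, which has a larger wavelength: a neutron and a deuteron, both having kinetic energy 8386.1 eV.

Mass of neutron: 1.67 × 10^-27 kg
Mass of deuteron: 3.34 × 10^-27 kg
The neutron has the longer wavelength.

Using λ = h/√(2mKE):

For neutron: λ₁ = h/√(2m₁KE) = 3.13 × 10^-13 m
For deuteron: λ₂ = h/√(2m₂KE) = 2.21 × 10^-13 m

Since λ ∝ 1/√m at constant kinetic energy, the lighter particle has the longer wavelength.

The neutron has the longer de Broglie wavelength.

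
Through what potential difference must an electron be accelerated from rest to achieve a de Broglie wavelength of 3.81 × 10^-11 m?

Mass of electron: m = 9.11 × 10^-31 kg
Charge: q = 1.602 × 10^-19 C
1.04 × 10^3 V

From λ = h/√(2mqV), we solve for V:

λ² = h²/(2mqV)
V = h²/(2mqλ²)
V = (6.626 × 10^-34 J·s)² / (2 × 9.11 × 10^-31 kg × 1.602 × 10^-19 C × (3.81 × 10^-11 m)²)
V = 1.04 × 10^3 V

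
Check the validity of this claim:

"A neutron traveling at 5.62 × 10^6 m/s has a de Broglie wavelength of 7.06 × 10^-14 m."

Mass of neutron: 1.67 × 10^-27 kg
True

The claim is correct.

Using λ = h/(mv):
λ = (6.626 × 10^-34 J·s) / (1.67 × 10^-27 kg × 5.62 × 10^6 m/s)
λ = 7.06 × 10^-14 m

This matches the claimed value.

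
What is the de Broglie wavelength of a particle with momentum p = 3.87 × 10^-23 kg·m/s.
1.71 × 10^-11 m

Using the de Broglie relation λ = h/p:

λ = h/p
λ = (6.626 × 10^-34 J·s) / (3.87 × 10^-23 kg·m/s)
λ = 1.71 × 10^-11 m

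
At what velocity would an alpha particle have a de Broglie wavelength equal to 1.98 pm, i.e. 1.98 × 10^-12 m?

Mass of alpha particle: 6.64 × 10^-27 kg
5.04 × 10^4 m/s

From λ = h/(mv), solve for v:

v = h/(mλ)
v = (6.626 × 10^-34 J·s) / (6.64 × 10^-27 kg × 1.98 × 10^-12 m)
v = 5.04 × 10^4 m/s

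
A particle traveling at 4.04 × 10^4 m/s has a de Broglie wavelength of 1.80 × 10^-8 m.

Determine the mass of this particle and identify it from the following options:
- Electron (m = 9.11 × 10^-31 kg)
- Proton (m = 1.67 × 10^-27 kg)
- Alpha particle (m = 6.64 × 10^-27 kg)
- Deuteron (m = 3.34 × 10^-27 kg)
The particle is an electron.

From λ = h/(mv), solve for mass:

m = h/(λv)
m = (6.626 × 10^-34 J·s) / (1.80 × 10^-8 m × 4.04 × 10^4 m/s)
m = 9.11 × 10^-31 kg

Comparing with the listed masses, this is closest to an electron.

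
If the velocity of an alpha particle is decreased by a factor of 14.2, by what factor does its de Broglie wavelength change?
The wavelength increases by a factor of 14.2.

From λ = h/(mv), the wavelength is inversely proportional to velocity:

λ ∝ 1/v

If v → v/14.2, then λ → 14.2λ

When velocity is decreased by a factor of 14.2, the wavelength increases by a factor of 14.2.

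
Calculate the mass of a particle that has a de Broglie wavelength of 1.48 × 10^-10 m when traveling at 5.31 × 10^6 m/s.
8.43 × 10^-31 kg

From the de Broglie relation λ = h/(mv), we solve for m:

m = h/(λv)
m = (6.626 × 10^-34 J·s) / (1.48 × 10^-10 m × 5.31 × 10^6 m/s)
m = 8.43 × 10^-31 kg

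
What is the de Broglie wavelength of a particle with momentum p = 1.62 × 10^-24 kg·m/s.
4.09 × 10^-10 m

Using the de Broglie relation λ = h/p:

λ = h/p
λ = (6.626 × 10^-34 J·s) / (1.62 × 10^-24 kg·m/s)
λ = 4.09 × 10^-10 m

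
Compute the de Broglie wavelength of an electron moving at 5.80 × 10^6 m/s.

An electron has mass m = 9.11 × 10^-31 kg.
1.25 × 10^-10 m

Using the de Broglie relation λ = h/(mv):

λ = h/(mv)
λ = (6.626 × 10^-34 J·s) / (9.11 × 10^-31 kg × 5.80 × 10^6 m/s)
λ = 1.25 × 10^-10 m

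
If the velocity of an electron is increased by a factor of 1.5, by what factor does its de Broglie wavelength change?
The wavelength decreases by a factor of 1.5.

From λ = h/(mv), the wavelength is inversely proportional to velocity:

λ ∝ 1/v

If v → 1.5v, then λ → λ/1.5

When velocity is increased by a factor of 1.5, the wavelength decreases by a factor of 1.5.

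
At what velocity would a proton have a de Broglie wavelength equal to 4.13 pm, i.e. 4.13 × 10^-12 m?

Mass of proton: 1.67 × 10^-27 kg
9.61 × 10^4 m/s

From λ = h/(mv), solve for v:

v = h/(mλ)
v = (6.626 × 10^-34 J·s) / (1.67 × 10^-27 kg × 4.13 × 10^-12 m)
v = 9.61 × 10^4 m/s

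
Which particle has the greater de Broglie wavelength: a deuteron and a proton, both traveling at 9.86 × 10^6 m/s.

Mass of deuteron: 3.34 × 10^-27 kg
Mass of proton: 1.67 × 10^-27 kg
The proton has the longer wavelength.

Using λ = h/(mv), since both particles have the same velocity, the wavelength depends only on mass.

For deuteron: λ₁ = h/(m₁v) = 2.01 × 10^-14 m
For proton: λ₂ = h/(m₂v) = 4.02 × 10^-14 m

Since λ ∝ 1/m at constant velocity, the lighter particle has the longer wavelength.

The proton has the longer de Broglie wavelength.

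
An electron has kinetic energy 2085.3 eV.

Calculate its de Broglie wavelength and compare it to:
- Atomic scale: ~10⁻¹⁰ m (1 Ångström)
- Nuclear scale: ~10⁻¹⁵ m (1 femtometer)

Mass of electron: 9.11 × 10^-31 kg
λ = 2.69 × 10^-11 m, which is between nuclear and atomic scales.

Using λ = h/√(2mKE):

KE = 2085.3 eV = 3.341 × 10^-16 J

λ = h/√(2mKE)
λ = (6.626 × 10^-34 J·s) / √(2 × 9.11 × 10^-31 kg × 3.341 × 10^-16 J)
λ = 2.69 × 10^-11 m

Comparison:
- Atomic scale (10⁻¹⁰ m): λ is 0.27× this size
- Nuclear scale (10⁻¹⁵ m): λ is 2.7e+04× this size

The wavelength is between nuclear and atomic scales.

This wavelength is appropriate for probing atomic structure but too large for nuclear physics experiments.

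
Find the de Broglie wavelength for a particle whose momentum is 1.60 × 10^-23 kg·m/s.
4.14 × 10^-11 m

Using the de Broglie relation λ = h/p:

λ = h/p
λ = (6.626 × 10^-34 J·s) / (1.60 × 10^-23 kg·m/s)
λ = 4.14 × 10^-11 m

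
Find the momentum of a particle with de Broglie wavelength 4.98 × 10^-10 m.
1.33 × 10^-24 kg·m/s

From the de Broglie relation λ = h/p, we solve for p:

p = h/λ
p = (6.626 × 10^-34 J·s) / (4.98 × 10^-10 m)
p = 1.33 × 10^-24 kg·m/s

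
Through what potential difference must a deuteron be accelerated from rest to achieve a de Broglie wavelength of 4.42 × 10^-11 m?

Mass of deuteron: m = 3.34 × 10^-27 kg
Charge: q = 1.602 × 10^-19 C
2.10 × 10^-1 V

From λ = h/√(2mqV), we solve for V:

λ² = h²/(2mqV)
V = h²/(2mqλ²)
V = (6.626 × 10^-34 J·s)² / (2 × 3.34 × 10^-27 kg × 1.602 × 10^-19 C × (4.42 × 10^-11 m)²)
V = 2.10 × 10^-1 V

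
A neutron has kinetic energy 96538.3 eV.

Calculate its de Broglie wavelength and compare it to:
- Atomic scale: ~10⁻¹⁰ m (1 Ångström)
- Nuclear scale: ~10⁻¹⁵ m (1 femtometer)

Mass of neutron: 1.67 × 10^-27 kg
λ = 9.22 × 10^-14 m, which is between nuclear and atomic scales.

Using λ = h/√(2mKE):

KE = 96538.3 eV = 1.547 × 10^-14 J

λ = h/√(2mKE)
λ = (6.626 × 10^-34 J·s) / √(2 × 1.67 × 10^-27 kg × 1.547 × 10^-14 J)
λ = 9.22 × 10^-14 m

Comparison:
- Atomic scale (10⁻¹⁰ m): λ is 0.00092× this size
- Nuclear scale (10⁻¹⁵ m): λ is 92× this size

The wavelength is between nuclear and atomic scales.

This wavelength is appropriate for probing atomic structure but too large for nuclear physics experiments.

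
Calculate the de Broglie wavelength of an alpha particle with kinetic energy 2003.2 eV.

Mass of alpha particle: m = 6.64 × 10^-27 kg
3.21 × 10^-13 m

Using λ = h/√(2mKE):

First convert KE to Joules: KE = 2003.2 eV = 3.209 × 10^-16 J

λ = h/√(2mKE)
λ = (6.626 × 10^-34 J·s) / √(2 × 6.64 × 10^-27 kg × 3.209 × 10^-16 J)
λ = 3.21 × 10^-13 m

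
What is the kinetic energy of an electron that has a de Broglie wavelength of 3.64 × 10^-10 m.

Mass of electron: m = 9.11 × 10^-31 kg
1.82 × 10^-18 J (or 11.4 eV)

From λ = h/√(2mKE), we solve for KE:

λ² = h²/(2mKE)
KE = h²/(2mλ²)
KE = (6.626 × 10^-34 J·s)² / (2 × 9.11 × 10^-31 kg × (3.64 × 10^-10 m)²)
KE = 1.82 × 10^-18 J
KE = 11.4 eV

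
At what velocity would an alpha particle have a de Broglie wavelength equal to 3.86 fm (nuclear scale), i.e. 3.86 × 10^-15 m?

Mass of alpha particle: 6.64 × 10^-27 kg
2.59 × 10^7 m/s

From λ = h/(mv), solve for v:

v = h/(mλ)
v = (6.626 × 10^-34 J·s) / (6.64 × 10^-27 kg × 3.86 × 10^-15 m)
v = 2.59 × 10^7 m/s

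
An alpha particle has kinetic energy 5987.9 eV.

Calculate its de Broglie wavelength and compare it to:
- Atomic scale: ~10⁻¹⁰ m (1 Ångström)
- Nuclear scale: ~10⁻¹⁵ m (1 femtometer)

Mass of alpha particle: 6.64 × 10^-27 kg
λ = 1.86 × 10^-13 m, which is between nuclear and atomic scales.

Using λ = h/√(2mKE):

KE = 5987.9 eV = 9.594 × 10^-16 J

λ = h/√(2mKE)
λ = (6.626 × 10^-34 J·s) / √(2 × 6.64 × 10^-27 kg × 9.594 × 10^-16 J)
λ = 1.86 × 10^-13 m

Comparison:
- Atomic scale (10⁻¹⁰ m): λ is 0.0019× this size
- Nuclear scale (10⁻¹⁵ m): λ is 1.9e+02× this size

The wavelength is between nuclear and atomic scales.

This wavelength is appropriate for probing atomic structure but too large for nuclear physics experiments.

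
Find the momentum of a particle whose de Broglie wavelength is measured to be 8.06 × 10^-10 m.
8.22 × 10^-25 kg·m/s

From the de Broglie relation λ = h/p, we solve for p:

p = h/λ
p = (6.626 × 10^-34 J·s) / (8.06 × 10^-10 m)
p = 8.22 × 10^-25 kg·m/s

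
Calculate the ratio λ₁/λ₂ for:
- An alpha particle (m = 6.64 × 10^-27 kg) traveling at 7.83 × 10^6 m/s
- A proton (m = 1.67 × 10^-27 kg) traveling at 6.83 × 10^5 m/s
λ₁/λ₂ = 0.0219

Using λ = h/(mv):

λ₁ = h/(m₁v₁) = 1.27 × 10^-14 m
λ₂ = h/(m₂v₂) = 5.81 × 10^-13 m

Ratio λ₁/λ₂ = (m₂v₂)/(m₁v₁)
         = (1.67 × 10^-27 kg × 6.83 × 10^5 m/s) / (6.64 × 10^-27 kg × 7.83 × 10^6 m/s)
         = 0.0219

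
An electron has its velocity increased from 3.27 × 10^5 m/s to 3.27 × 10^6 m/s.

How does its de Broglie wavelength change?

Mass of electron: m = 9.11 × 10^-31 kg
The wavelength decreases by a factor of 10.

Using λ = h/(mv):

Initial wavelength: λ₁ = h/(mv₁) = 2.22 × 10^-9 m
Final wavelength: λ₂ = h/(mv₂) = 2.22 × 10^-10 m

Since λ ∝ 1/v, when velocity increases by a factor of 10, the wavelength decreases by a factor of 10.

λ₂/λ₁ = v₁/v₂ = 1/10

The wavelength decreases by a factor of 10.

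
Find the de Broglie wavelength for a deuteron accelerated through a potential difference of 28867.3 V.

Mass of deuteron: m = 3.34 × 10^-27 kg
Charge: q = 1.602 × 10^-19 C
1.19 × 10^-13 m

When a particle is accelerated through voltage V, it gains kinetic energy KE = qV.

The de Broglie wavelength is then λ = h/√(2mqV):

λ = h/√(2mqV)
λ = (6.626 × 10^-34 J·s) / √(2 × 3.34 × 10^-27 kg × 1.602 × 10^-19 C × 28867.3 V)
λ = 1.19 × 10^-13 m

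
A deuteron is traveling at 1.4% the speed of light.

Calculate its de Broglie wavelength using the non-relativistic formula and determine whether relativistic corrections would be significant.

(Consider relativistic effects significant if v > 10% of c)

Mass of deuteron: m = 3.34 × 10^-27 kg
No, relativistic corrections are not needed.

Using the non-relativistic de Broglie formula λ = h/(mv):

v = 1.4% × c = 4.197 × 10^6 m/s

λ = h/(mv)
λ = (6.626 × 10^-34 J·s) / (3.34 × 10^-27 kg × 4.197 × 10^6 m/s)
λ = 4.73 × 10^-14 m

Since v = 1.4% of c < 10% of c, relativistic corrections are NOT significant and this non-relativistic result is a good approximation.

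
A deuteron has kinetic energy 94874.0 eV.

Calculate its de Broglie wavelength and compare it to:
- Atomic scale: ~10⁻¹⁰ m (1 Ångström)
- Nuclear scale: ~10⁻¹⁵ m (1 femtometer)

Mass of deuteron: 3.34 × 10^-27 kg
λ = 6.58 × 10^-14 m, which is between nuclear and atomic scales.

Using λ = h/√(2mKE):

KE = 94874.0 eV = 1.520 × 10^-14 J

λ = h/√(2mKE)
λ = (6.626 × 10^-34 J·s) / √(2 × 3.34 × 10^-27 kg × 1.520 × 10^-14 J)
λ = 6.58 × 10^-14 m

Comparison:
- Atomic scale (10⁻¹⁰ m): λ is 0.00066× this size
- Nuclear scale (10⁻¹⁵ m): λ is 66× this size

The wavelength is between nuclear and atomic scales.

This wavelength is appropriate for probing atomic structure but too large for nuclear physics experiments.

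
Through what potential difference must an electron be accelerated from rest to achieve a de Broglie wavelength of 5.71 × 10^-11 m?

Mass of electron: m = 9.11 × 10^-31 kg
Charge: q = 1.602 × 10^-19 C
461 V

From λ = h/√(2mqV), we solve for V:

λ² = h²/(2mqV)
V = h²/(2mqλ²)
V = (6.626 × 10^-34 J·s)² / (2 × 9.11 × 10^-31 kg × 1.602 × 10^-19 C × (5.71 × 10^-11 m)²)
V = 461 V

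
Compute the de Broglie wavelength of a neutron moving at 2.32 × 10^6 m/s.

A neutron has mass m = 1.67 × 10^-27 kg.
1.71 × 10^-13 m

Using the de Broglie relation λ = h/(mv):

λ = h/(mv)
λ = (6.626 × 10^-34 J·s) / (1.67 × 10^-27 kg × 2.32 × 10^6 m/s)
λ = 1.71 × 10^-13 m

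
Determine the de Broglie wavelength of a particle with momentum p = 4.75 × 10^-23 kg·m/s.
1.39 × 10^-11 m

Using the de Broglie relation λ = h/p:

λ = h/p
λ = (6.626 × 10^-34 J·s) / (4.75 × 10^-23 kg·m/s)
λ = 1.39 × 10^-11 m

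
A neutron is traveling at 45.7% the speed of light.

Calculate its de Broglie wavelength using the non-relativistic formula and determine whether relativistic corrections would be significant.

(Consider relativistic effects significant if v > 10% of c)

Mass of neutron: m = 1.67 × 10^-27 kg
Yes, relativistic corrections are needed.

Using the non-relativistic de Broglie formula λ = h/(mv):

v = 45.7% × c = 1.370 × 10^8 m/s

λ = h/(mv)
λ = (6.626 × 10^-34 J·s) / (1.67 × 10^-27 kg × 1.370 × 10^8 m/s)
λ = 2.90 × 10^-15 m

Since v = 45.7% of c > 10% of c, relativistic corrections ARE significant and the actual wavelength would differ from this non-relativistic estimate.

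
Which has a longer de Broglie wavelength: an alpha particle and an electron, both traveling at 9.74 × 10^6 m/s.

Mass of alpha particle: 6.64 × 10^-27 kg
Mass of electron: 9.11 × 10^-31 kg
The electron has the longer wavelength.

Using λ = h/(mv), since both particles have the same velocity, the wavelength depends only on mass.

For alpha particle: λ₁ = h/(m₁v) = 1.02 × 10^-14 m
For electron: λ₂ = h/(m₂v) = 7.47 × 10^-11 m

Since λ ∝ 1/m at constant velocity, the lighter particle has the longer wavelength.

The electron has the longer de Broglie wavelength.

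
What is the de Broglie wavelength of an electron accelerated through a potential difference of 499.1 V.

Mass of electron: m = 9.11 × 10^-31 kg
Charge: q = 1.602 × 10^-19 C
5.49 × 10^-11 m

When a particle is accelerated through voltage V, it gains kinetic energy KE = qV.

The de Broglie wavelength is then λ = h/√(2mqV):

λ = h/√(2mqV)
λ = (6.626 × 10^-34 J·s) / √(2 × 9.11 × 10^-31 kg × 1.602 × 10^-19 C × 499.1 V)
λ = 5.49 × 10^-11 m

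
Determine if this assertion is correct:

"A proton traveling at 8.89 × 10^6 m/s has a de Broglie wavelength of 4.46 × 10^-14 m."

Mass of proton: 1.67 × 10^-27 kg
True

The claim is correct.

Using λ = h/(mv):
λ = (6.626 × 10^-34 J·s) / (1.67 × 10^-27 kg × 8.89 × 10^6 m/s)
λ = 4.46 × 10^-14 m

This matches the claimed value.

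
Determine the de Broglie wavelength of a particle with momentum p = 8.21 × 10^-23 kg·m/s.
8.07 × 10^-12 m

Using the de Broglie relation λ = h/p:

λ = h/p
λ = (6.626 × 10^-34 J·s) / (8.21 × 10^-23 kg·m/s)
λ = 8.07 × 10^-12 m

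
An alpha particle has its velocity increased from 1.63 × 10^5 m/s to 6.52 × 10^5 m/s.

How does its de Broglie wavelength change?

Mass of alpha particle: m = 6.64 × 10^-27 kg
The wavelength decreases by a factor of 4.

Using λ = h/(mv):

Initial wavelength: λ₁ = h/(mv₁) = 6.12 × 10^-13 m
Final wavelength: λ₂ = h/(mv₂) = 1.53 × 10^-13 m

Since λ ∝ 1/v, when velocity increases by a factor of 4, the wavelength decreases by a factor of 4.

λ₂/λ₁ = v₁/v₂ = 1/4

The wavelength decreases by a factor of 4.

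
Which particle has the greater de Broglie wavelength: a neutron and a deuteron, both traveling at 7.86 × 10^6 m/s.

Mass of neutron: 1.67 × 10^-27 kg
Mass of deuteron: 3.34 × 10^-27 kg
The neutron has the longer wavelength.

Using λ = h/(mv), since both particles have the same velocity, the wavelength depends only on mass.

For neutron: λ₁ = h/(m₁v) = 5.05 × 10^-14 m
For deuteron: λ₂ = h/(m₂v) = 2.52 × 10^-14 m

Since λ ∝ 1/m at constant velocity, the lighter particle has the longer wavelength.

The neutron has the longer de Broglie wavelength.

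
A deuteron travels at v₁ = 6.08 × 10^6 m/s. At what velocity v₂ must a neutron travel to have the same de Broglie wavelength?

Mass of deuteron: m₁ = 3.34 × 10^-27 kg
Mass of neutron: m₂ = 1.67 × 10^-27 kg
v₂ = 1.22 × 10^7 m/s

For equal de Broglie wavelengths: λ₁ = λ₂

h/(m₁v₁) = h/(m₂v₂)
m₁v₁ = m₂v₂
v₂ = v₁ · (m₁/m₂)

v₂ = 6.08 × 10^6 m/s × (3.34 × 10^-27 kg / 1.67 × 10^-27 kg)
v₂ = 1.22 × 10^7 m/s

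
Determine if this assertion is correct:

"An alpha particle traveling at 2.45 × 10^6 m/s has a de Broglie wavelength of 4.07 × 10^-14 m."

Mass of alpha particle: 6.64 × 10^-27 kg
True

The claim is correct.

Using λ = h/(mv):
λ = (6.626 × 10^-34 J·s) / (6.64 × 10^-27 kg × 2.45 × 10^6 m/s)
λ = 4.07 × 10^-14 m

This matches the claimed value.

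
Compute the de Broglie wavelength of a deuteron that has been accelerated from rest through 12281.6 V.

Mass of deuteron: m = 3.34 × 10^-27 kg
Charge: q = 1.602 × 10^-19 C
1.83 × 10^-13 m

When a particle is accelerated through voltage V, it gains kinetic energy KE = qV.

The de Broglie wavelength is then λ = h/√(2mqV):

λ = h/√(2mqV)
λ = (6.626 × 10^-34 J·s) / √(2 × 3.34 × 10^-27 kg × 1.602 × 10^-19 C × 12281.6 V)
λ = 1.83 × 10^-13 m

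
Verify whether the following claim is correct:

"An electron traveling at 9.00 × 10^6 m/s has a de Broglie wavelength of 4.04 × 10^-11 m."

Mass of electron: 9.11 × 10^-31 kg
False

The claim is incorrect.

Using λ = h/(mv):
λ = (6.626 × 10^-34 J·s) / (9.11 × 10^-31 kg × 9.00 × 10^6 m/s)
λ = 8.08 × 10^-11 m

The actual wavelength differs from the claimed 4.04 × 10^-11 m.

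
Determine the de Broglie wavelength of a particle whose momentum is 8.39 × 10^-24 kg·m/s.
7.90 × 10^-11 m

Using the de Broglie relation λ = h/p:

λ = h/p
λ = (6.626 × 10^-34 J·s) / (8.39 × 10^-24 kg·m/s)
λ = 7.90 × 10^-11 m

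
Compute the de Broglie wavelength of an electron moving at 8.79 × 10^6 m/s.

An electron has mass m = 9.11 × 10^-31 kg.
8.27 × 10^-11 m

Using the de Broglie relation λ = h/(mv):

λ = h/(mv)
λ = (6.626 × 10^-34 J·s) / (9.11 × 10^-31 kg × 8.79 × 10^6 m/s)
λ = 8.27 × 10^-11 m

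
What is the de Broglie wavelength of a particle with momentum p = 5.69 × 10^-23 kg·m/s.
1.16 × 10^-11 m

Using the de Broglie relation λ = h/p:

λ = h/p
λ = (6.626 × 10^-34 J·s) / (5.69 × 10^-23 kg·m/s)
λ = 1.16 × 10^-11 m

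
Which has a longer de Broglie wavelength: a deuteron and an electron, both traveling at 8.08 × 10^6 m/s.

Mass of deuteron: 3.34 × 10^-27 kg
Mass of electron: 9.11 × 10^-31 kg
The electron has the longer wavelength.

Using λ = h/(mv), since both particles have the same velocity, the wavelength depends only on mass.

For deuteron: λ₁ = h/(m₁v) = 2.46 × 10^-14 m
For electron: λ₂ = h/(m₂v) = 9.00 × 10^-11 m

Since λ ∝ 1/m at constant velocity, the lighter particle has the longer wavelength.

The electron has the longer de Broglie wavelength.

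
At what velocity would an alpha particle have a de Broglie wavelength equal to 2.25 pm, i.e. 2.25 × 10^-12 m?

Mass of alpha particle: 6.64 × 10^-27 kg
4.44 × 10^4 m/s

From λ = h/(mv), solve for v:

v = h/(mλ)
v = (6.626 × 10^-34 J·s) / (6.64 × 10^-27 kg × 2.25 × 10^-12 m)
v = 4.44 × 10^4 m/s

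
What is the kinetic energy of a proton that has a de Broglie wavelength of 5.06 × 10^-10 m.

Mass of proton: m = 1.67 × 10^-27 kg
5.13 × 10^-22 J (or 3.20 × 10^-3 eV)

From λ = h/√(2mKE), we solve for KE:

λ² = h²/(2mKE)
KE = h²/(2mλ²)
KE = (6.626 × 10^-34 J·s)² / (2 × 1.67 × 10^-27 kg × (5.06 × 10^-10 m)²)
KE = 5.13 × 10^-22 J
KE = 3.20 × 10^-3 eV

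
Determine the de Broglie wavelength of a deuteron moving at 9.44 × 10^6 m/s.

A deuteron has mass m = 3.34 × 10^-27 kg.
2.10 × 10^-14 m

Using the de Broglie relation λ = h/(mv):

λ = h/(mv)
λ = (6.626 × 10^-34 J·s) / (3.34 × 10^-27 kg × 9.44 × 10^6 m/s)
λ = 2.10 × 10^-14 m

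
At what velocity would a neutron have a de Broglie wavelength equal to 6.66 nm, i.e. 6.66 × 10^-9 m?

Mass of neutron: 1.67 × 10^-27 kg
5.96 × 10^1 m/s

From λ = h/(mv), solve for v:

v = h/(mλ)
v = (6.626 × 10^-34 J·s) / (1.67 × 10^-27 kg × 6.66 × 10^-9 m)
v = 5.96 × 10^1 m/s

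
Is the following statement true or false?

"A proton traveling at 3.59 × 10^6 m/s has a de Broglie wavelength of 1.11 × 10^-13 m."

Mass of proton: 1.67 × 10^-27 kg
True

The claim is correct.

Using λ = h/(mv):
λ = (6.626 × 10^-34 J·s) / (1.67 × 10^-27 kg × 3.59 × 10^6 m/s)
λ = 1.11 × 10^-13 m

This matches the claimed value.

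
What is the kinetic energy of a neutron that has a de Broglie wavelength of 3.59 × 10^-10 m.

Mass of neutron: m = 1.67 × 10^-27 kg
1.02 × 10^-21 J (or 6.37 × 10^-3 eV)

From λ = h/√(2mKE), we solve for KE:

λ² = h²/(2mKE)
KE = h²/(2mλ²)
KE = (6.626 × 10^-34 J·s)² / (2 × 1.67 × 10^-27 kg × (3.59 × 10^-10 m)²)
KE = 1.02 × 10^-21 J
KE = 6.37 × 10^-3 eV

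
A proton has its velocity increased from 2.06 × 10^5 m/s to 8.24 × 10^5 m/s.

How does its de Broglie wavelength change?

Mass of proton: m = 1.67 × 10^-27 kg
The wavelength decreases by a factor of 4.

Using λ = h/(mv):

Initial wavelength: λ₁ = h/(mv₁) = 1.93 × 10^-12 m
Final wavelength: λ₂ = h/(mv₂) = 4.82 × 10^-13 m

Since λ ∝ 1/v, when velocity increases by a factor of 4, the wavelength decreases by a factor of 4.

λ₂/λ₁ = v₁/v₂ = 1/4

The wavelength decreases by a factor of 4.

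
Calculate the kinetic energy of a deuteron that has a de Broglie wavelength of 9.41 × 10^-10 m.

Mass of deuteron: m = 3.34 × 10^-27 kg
7.42 × 10^-23 J (or 4.63 × 10^-4 eV)

From λ = h/√(2mKE), we solve for KE:

λ² = h²/(2mKE)
KE = h²/(2mλ²)
KE = (6.626 × 10^-34 J·s)² / (2 × 3.34 × 10^-27 kg × (9.41 × 10^-10 m)²)
KE = 7.42 × 10^-23 J
KE = 4.63 × 10^-4 eV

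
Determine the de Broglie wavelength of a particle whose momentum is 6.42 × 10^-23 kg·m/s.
1.03 × 10^-11 m

Using the de Broglie relation λ = h/p:

λ = h/p
λ = (6.626 × 10^-34 J·s) / (6.42 × 10^-23 kg·m/s)
λ = 1.03 × 10^-11 m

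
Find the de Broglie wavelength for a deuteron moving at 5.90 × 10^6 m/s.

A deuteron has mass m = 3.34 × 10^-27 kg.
3.36 × 10^-14 m

Using the de Broglie relation λ = h/(mv):

λ = h/(mv)
λ = (6.626 × 10^-34 J·s) / (3.34 × 10^-27 kg × 5.90 × 10^6 m/s)
λ = 3.36 × 10^-14 m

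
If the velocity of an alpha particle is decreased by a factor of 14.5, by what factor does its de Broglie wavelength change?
The wavelength increases by a factor of 14.5.

From λ = h/(mv), the wavelength is inversely proportional to velocity:

λ ∝ 1/v

If v → v/14.5, then λ → 14.5λ

When velocity is decreased by a factor of 14.5, the wavelength increases by a factor of 14.5.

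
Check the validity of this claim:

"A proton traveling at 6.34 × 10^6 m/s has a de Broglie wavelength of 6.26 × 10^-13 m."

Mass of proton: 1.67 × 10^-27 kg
False

The claim is incorrect.

Using λ = h/(mv):
λ = (6.626 × 10^-34 J·s) / (1.67 × 10^-27 kg × 6.34 × 10^6 m/s)
λ = 6.26 × 10^-14 m

The actual wavelength differs from the claimed 6.26 × 10^-13 m.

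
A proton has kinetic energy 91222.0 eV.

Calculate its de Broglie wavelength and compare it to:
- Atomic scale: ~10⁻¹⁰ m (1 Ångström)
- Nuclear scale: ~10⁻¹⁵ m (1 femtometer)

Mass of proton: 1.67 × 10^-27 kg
λ = 9.48 × 10^-14 m, which is between nuclear and atomic scales.

Using λ = h/√(2mKE):

KE = 91222.0 eV = 1.462 × 10^-14 J

λ = h/√(2mKE)
λ = (6.626 × 10^-34 J·s) / √(2 × 1.67 × 10^-27 kg × 1.462 × 10^-14 J)
λ = 9.48 × 10^-14 m

Comparison:
- Atomic scale (10⁻¹⁰ m): λ is 0.00095× this size
- Nuclear scale (10⁻¹⁵ m): λ is 95× this size

The wavelength is between nuclear and atomic scales.

This wavelength is appropriate for probing atomic structure but too large for nuclear physics experiments.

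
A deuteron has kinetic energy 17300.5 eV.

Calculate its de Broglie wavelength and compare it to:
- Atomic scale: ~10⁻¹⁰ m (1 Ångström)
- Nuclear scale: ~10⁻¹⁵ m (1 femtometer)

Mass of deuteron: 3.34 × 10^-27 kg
λ = 1.54 × 10^-13 m, which is between nuclear and atomic scales.

Using λ = h/√(2mKE):

KE = 17300.5 eV = 2.772 × 10^-15 J

λ = h/√(2mKE)
λ = (6.626 × 10^-34 J·s) / √(2 × 3.34 × 10^-27 kg × 2.772 × 10^-15 J)
λ = 1.54 × 10^-13 m

Comparison:
- Atomic scale (10⁻¹⁰ m): λ is 0.0015× this size
- Nuclear scale (10⁻¹⁵ m): λ is 1.5e+02× this size

The wavelength is between nuclear and atomic scales.

This wavelength is appropriate for probing atomic structure but too large for nuclear physics experiments.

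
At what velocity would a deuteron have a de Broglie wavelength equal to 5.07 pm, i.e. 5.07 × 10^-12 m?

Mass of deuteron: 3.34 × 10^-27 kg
3.91 × 10^4 m/s

From λ = h/(mv), solve for v:

v = h/(mλ)
v = (6.626 × 10^-34 J·s) / (3.34 × 10^-27 kg × 5.07 × 10^-12 m)
v = 3.91 × 10^4 m/s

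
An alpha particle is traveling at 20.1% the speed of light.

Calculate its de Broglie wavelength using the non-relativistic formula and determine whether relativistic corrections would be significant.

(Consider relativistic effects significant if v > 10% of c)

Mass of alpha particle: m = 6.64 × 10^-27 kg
Yes, relativistic corrections are needed.

Using the non-relativistic de Broglie formula λ = h/(mv):

v = 20.1% × c = 6.026 × 10^7 m/s

λ = h/(mv)
λ = (6.626 × 10^-34 J·s) / (6.64 × 10^-27 kg × 6.026 × 10^7 m/s)
λ = 1.66 × 10^-15 m

Since v = 20.1% of c > 10% of c, relativistic corrections ARE significant and the actual wavelength would differ from this non-relativistic estimate.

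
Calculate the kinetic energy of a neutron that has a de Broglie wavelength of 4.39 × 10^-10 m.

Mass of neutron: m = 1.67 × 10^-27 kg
6.82 × 10^-22 J (or 4.26 × 10^-3 eV)

From λ = h/√(2mKE), we solve for KE:

λ² = h²/(2mKE)
KE = h²/(2mλ²)
KE = (6.626 × 10^-34 J·s)² / (2 × 1.67 × 10^-27 kg × (4.39 × 10^-10 m)²)
KE = 6.82 × 10^-22 J
KE = 4.26 × 10^-3 eV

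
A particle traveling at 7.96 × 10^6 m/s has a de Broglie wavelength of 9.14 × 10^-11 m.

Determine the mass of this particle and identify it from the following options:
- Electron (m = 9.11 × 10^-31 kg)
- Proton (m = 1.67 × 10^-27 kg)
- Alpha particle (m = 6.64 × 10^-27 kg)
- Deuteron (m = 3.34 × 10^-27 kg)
The particle is an electron.

From λ = h/(mv), solve for mass:

m = h/(λv)
m = (6.626 × 10^-34 J·s) / (9.14 × 10^-11 m × 7.96 × 10^6 m/s)
m = 9.11 × 10^-31 kg

Comparing with the listed masses, this is closest to an electron.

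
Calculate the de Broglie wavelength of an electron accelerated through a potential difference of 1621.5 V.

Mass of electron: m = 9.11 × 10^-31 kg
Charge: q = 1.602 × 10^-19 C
3.05 × 10^-11 m

When a particle is accelerated through voltage V, it gains kinetic energy KE = qV.

The de Broglie wavelength is then λ = h/√(2mqV):

λ = h/√(2mqV)
λ = (6.626 × 10^-34 J·s) / √(2 × 9.11 × 10^-31 kg × 1.602 × 10^-19 C × 1621.5 V)
λ = 3.05 × 10^-11 m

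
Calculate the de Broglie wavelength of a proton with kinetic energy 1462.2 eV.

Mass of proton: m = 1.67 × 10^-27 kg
7.49 × 10^-13 m

Using λ = h/√(2mKE):

First convert KE to Joules: KE = 1462.2 eV = 2.343 × 10^-16 J

λ = h/√(2mKE)
λ = (6.626 × 10^-34 J·s) / √(2 × 1.67 × 10^-27 kg × 2.343 × 10^-16 J)
λ = 7.49 × 10^-13 m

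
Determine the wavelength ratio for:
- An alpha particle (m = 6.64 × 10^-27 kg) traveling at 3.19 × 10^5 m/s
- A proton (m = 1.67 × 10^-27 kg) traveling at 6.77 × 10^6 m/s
λ₁/λ₂ = 5.34

Using λ = h/(mv):

λ₁ = h/(m₁v₁) = 3.13 × 10^-13 m
λ₂ = h/(m₂v₂) = 5.86 × 10^-14 m

Ratio λ₁/λ₂ = (m₂v₂)/(m₁v₁)
         = (1.67 × 10^-27 kg × 6.77 × 10^6 m/s) / (6.64 × 10^-27 kg × 3.19 × 10^5 m/s)
         = 5.34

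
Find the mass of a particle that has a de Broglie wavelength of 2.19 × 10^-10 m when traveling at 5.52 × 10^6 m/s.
5.48 × 10^-31 kg

From the de Broglie relation λ = h/(mv), we solve for m:

m = h/(λv)
m = (6.626 × 10^-34 J·s) / (2.19 × 10^-10 m × 5.52 × 10^6 m/s)
m = 5.48 × 10^-31 kg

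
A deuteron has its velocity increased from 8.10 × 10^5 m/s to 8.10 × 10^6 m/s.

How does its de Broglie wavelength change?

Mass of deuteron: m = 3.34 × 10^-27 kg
The wavelength decreases by a factor of 10.

Using λ = h/(mv):

Initial wavelength: λ₁ = h/(mv₁) = 2.45 × 10^-13 m
Final wavelength: λ₂ = h/(mv₂) = 2.45 × 10^-14 m

Since λ ∝ 1/v, when velocity increases by a factor of 10, the wavelength decreases by a factor of 10.

λ₂/λ₁ = v₁/v₂ = 1/10

The wavelength decreases by a factor of 10.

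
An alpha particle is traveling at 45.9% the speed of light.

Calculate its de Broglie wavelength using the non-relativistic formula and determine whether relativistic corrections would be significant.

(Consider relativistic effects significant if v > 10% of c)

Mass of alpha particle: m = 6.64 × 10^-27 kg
Yes, relativistic corrections are needed.

Using the non-relativistic de Broglie formula λ = h/(mv):

v = 45.9% × c = 1.376 × 10^8 m/s

λ = h/(mv)
λ = (6.626 × 10^-34 J·s) / (6.64 × 10^-27 kg × 1.376 × 10^8 m/s)
λ = 7.25 × 10^-16 m

Since v = 45.9% of c > 10% of c, relativistic corrections ARE significant and the actual wavelength would differ from this non-relativistic estimate.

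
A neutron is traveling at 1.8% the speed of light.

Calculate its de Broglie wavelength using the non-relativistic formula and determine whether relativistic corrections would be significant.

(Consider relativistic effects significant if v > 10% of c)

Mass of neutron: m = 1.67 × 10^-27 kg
No, relativistic corrections are not needed.

Using the non-relativistic de Broglie formula λ = h/(mv):

v = 1.8% × c = 5.396 × 10^6 m/s

λ = h/(mv)
λ = (6.626 × 10^-34 J·s) / (1.67 × 10^-27 kg × 5.396 × 10^6 m/s)
λ = 7.35 × 10^-14 m

Since v = 1.8% of c < 10% of c, relativistic corrections are NOT significant and this non-relativistic result is a good approximation.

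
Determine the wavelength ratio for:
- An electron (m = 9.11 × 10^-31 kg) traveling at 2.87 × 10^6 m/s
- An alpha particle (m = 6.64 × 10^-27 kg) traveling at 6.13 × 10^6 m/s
λ₁/λ₂ = 1.56 × 10^4

Using λ = h/(mv):

λ₁ = h/(m₁v₁) = 2.53 × 10^-10 m
λ₂ = h/(m₂v₂) = 1.63 × 10^-14 m

Ratio λ₁/λ₂ = (m₂v₂)/(m₁v₁)
         = (6.64 × 10^-27 kg × 6.13 × 10^6 m/s) / (9.11 × 10^-31 kg × 2.87 × 10^6 m/s)
         = 1.56 × 10^4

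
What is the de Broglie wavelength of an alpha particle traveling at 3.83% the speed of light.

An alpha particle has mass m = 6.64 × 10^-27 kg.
8.69 × 10^-15 m

Using the de Broglie relation λ = h/(mv):

v = 3.83% × c = 1.148 × 10^7 m/s

λ = h/(mv)
λ = (6.626 × 10^-34 J·s) / (6.64 × 10^-27 kg × 1.148 × 10^7 m/s)
λ = 8.69 × 10^-15 m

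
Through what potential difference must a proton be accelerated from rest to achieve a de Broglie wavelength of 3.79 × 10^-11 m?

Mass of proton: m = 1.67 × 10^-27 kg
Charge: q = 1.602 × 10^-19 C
5.71 × 10^-1 V

From λ = h/√(2mqV), we solve for V:

λ² = h²/(2mqV)
V = h²/(2mqλ²)
V = (6.626 × 10^-34 J·s)² / (2 × 1.67 × 10^-27 kg × 1.602 × 10^-19 C × (3.79 × 10^-11 m)²)
V = 5.71 × 10^-1 V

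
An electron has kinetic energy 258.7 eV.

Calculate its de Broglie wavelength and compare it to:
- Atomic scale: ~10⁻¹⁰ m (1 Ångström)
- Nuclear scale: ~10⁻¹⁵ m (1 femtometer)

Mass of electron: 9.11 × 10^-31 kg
λ = 7.62 × 10^-11 m, which is between nuclear and atomic scales.

Using λ = h/√(2mKE):

KE = 258.7 eV = 4.145 × 10^-17 J

λ = h/√(2mKE)
λ = (6.626 × 10^-34 J·s) / √(2 × 9.11 × 10^-31 kg × 4.145 × 10^-17 J)
λ = 7.62 × 10^-11 m

Comparison:
- Atomic scale (10⁻¹⁰ m): λ is 0.76× this size
- Nuclear scale (10⁻¹⁵ m): λ is 7.6e+04× this size

The wavelength is between nuclear and atomic scales.

This wavelength is appropriate for probing atomic structure but too large for nuclear physics experiments.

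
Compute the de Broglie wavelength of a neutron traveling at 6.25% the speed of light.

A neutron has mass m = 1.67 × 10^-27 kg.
2.12 × 10^-14 m

Using the de Broglie relation λ = h/(mv):

v = 6.25% × c = 1.874 × 10^7 m/s

λ = h/(mv)
λ = (6.626 × 10^-34 J·s) / (1.67 × 10^-27 kg × 1.874 × 10^7 m/s)
λ = 2.12 × 10^-14 m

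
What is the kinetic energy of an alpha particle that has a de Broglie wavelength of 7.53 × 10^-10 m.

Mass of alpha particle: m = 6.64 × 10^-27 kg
5.83 × 10^-23 J (or 3.64 × 10^-4 eV)

From λ = h/√(2mKE), we solve for KE:

λ² = h²/(2mKE)
KE = h²/(2mλ²)
KE = (6.626 × 10^-34 J·s)² / (2 × 6.64 × 10^-27 kg × (7.53 × 10^-10 m)²)
KE = 5.83 × 10^-23 J
KE = 3.64 × 10^-4 eV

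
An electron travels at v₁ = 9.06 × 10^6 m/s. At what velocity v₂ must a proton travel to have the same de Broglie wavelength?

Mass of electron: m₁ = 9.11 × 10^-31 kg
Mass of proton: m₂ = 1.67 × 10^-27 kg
v₂ = 4.94 × 10^3 m/s

For equal de Broglie wavelengths: λ₁ = λ₂

h/(m₁v₁) = h/(m₂v₂)
m₁v₁ = m₂v₂
v₂ = v₁ · (m₁/m₂)

v₂ = 9.06 × 10^6 m/s × (9.11 × 10^-31 kg / 1.67 × 10^-27 kg)
v₂ = 4.94 × 10^3 m/s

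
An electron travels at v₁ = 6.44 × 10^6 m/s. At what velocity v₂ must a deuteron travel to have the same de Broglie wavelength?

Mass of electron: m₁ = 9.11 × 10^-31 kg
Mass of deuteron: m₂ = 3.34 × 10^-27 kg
v₂ = 1.76 × 10^3 m/s

For equal de Broglie wavelengths: λ₁ = λ₂

h/(m₁v₁) = h/(m₂v₂)
m₁v₁ = m₂v₂
v₂ = v₁ · (m₁/m₂)

v₂ = 6.44 × 10^6 m/s × (9.11 × 10^-31 kg / 3.34 × 10^-27 kg)
v₂ = 1.76 × 10^3 m/s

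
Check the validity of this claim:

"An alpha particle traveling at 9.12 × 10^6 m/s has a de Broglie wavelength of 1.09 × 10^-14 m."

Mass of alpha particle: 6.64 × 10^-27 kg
True

The claim is correct.

Using λ = h/(mv):
λ = (6.626 × 10^-34 J·s) / (6.64 × 10^-27 kg × 9.12 × 10^6 m/s)
λ = 1.09 × 10^-14 m

This matches the claimed value.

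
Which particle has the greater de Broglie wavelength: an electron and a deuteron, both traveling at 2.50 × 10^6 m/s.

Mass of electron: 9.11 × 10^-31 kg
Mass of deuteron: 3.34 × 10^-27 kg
The electron has the longer wavelength.

Using λ = h/(mv), since both particles have the same velocity, the wavelength depends only on mass.

For electron: λ₁ = h/(m₁v) = 2.91 × 10^-10 m
For deuteron: λ₂ = h/(m₂v) = 7.94 × 10^-14 m

Since λ ∝ 1/m at constant velocity, the lighter particle has the longer wavelength.

The electron has the longer de Broglie wavelength.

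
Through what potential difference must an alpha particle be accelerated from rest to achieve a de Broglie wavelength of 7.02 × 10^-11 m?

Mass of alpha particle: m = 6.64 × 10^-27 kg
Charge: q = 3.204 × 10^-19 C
2.09 × 10^-2 V

From λ = h/√(2mqV), we solve for V:

λ² = h²/(2mqV)
V = h²/(2mqλ²)
V = (6.626 × 10^-34 J·s)² / (2 × 6.64 × 10^-27 kg × 3.204 × 10^-19 C × (7.02 × 10^-11 m)²)
V = 2.09 × 10^-2 V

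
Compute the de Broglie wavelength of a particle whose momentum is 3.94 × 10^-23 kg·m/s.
1.68 × 10^-11 m

Using the de Broglie relation λ = h/p:

λ = h/p
λ = (6.626 × 10^-34 J·s) / (3.94 × 10^-23 kg·m/s)
λ = 1.68 × 10^-11 m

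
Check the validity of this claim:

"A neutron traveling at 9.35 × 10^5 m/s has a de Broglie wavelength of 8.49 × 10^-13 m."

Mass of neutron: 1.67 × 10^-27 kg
False

The claim is incorrect.

Using λ = h/(mv):
λ = (6.626 × 10^-34 J·s) / (1.67 × 10^-27 kg × 9.35 × 10^5 m/s)
λ = 4.24 × 10^-13 m

The actual wavelength differs from the claimed 8.49 × 10^-13 m.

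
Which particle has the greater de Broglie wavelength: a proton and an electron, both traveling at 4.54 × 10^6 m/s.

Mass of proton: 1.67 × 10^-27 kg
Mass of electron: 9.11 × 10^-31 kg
The electron has the longer wavelength.

Using λ = h/(mv), since both particles have the same velocity, the wavelength depends only on mass.

For proton: λ₁ = h/(m₁v) = 8.74 × 10^-14 m
For electron: λ₂ = h/(m₂v) = 1.60 × 10^-10 m

Since λ ∝ 1/m at constant velocity, the lighter particle has the longer wavelength.

The electron has the longer de Broglie wavelength.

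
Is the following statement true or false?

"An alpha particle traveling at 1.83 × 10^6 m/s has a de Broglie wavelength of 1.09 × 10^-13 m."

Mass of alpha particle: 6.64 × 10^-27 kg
False

The claim is incorrect.

Using λ = h/(mv):
λ = (6.626 × 10^-34 J·s) / (6.64 × 10^-27 kg × 1.83 × 10^6 m/s)
λ = 5.45 × 10^-14 m

The actual wavelength differs from the claimed 1.09 × 10^-13 m.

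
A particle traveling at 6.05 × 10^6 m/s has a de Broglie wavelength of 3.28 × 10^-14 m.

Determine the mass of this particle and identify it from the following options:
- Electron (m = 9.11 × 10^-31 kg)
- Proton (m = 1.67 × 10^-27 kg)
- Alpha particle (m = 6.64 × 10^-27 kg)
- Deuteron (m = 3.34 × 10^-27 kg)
The particle is a deuteron.

From λ = h/(mv), solve for mass:

m = h/(λv)
m = (6.626 × 10^-34 J·s) / (3.28 × 10^-14 m × 6.05 × 10^6 m/s)
m = 3.34 × 10^-27 kg

Comparing with the listed masses, this is closest to a deuteron.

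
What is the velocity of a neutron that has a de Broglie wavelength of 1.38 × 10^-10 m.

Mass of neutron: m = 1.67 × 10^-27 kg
2.88 × 10^3 m/s

From the de Broglie relation λ = h/(mv), we solve for v:

v = h/(mλ)
v = (6.626 × 10^-34 J·s) / (1.67 × 10^-27 kg × 1.38 × 10^-10 m)
v = 2.88 × 10^3 m/s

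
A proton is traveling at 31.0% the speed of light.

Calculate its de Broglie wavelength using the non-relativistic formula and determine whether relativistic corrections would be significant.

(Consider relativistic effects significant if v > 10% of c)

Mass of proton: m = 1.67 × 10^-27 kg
Yes, relativistic corrections are needed.

Using the non-relativistic de Broglie formula λ = h/(mv):

v = 31.0% × c = 9.294 × 10^7 m/s

λ = h/(mv)
λ = (6.626 × 10^-34 J·s) / (1.67 × 10^-27 kg × 9.294 × 10^7 m/s)
λ = 4.27 × 10^-15 m

Since v = 31.0% of c > 10% of c, relativistic corrections ARE significant and the actual wavelength would differ from this non-relativistic estimate.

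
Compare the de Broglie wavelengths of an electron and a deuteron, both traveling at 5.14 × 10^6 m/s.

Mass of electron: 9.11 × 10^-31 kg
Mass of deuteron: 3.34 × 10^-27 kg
The electron has the longer wavelength.

Using λ = h/(mv), since both particles have the same velocity, the wavelength depends only on mass.

For electron: λ₁ = h/(m₁v) = 1.42 × 10^-10 m
For deuteron: λ₂ = h/(m₂v) = 3.86 × 10^-14 m

Since λ ∝ 1/m at constant velocity, the lighter particle has the longer wavelength.

The electron has the longer de Broglie wavelength.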